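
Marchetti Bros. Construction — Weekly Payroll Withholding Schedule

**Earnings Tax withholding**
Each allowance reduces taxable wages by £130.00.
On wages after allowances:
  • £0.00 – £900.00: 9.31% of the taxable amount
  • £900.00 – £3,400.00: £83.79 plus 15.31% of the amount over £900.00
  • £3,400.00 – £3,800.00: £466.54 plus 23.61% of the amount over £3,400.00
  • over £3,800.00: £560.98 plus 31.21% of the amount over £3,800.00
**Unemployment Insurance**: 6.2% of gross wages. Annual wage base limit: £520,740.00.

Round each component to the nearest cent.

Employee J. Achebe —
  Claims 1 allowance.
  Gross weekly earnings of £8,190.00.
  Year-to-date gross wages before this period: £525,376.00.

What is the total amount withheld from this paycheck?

£1,890.53

Earnings Tax: taxable = £8,190.00 − 1×£130.00 = £8,060.00
  £560.98 + 31.21% × (£8,060.00 − £3,800.00) = £560.98 + 31.21% × £4,260.00 = £1,890.53
Unemployment Insurance: YTD £525,376.00 ≥ cap £520,740.00 → £0.00
Total: £1,890.53 + £0.00 = £1,890.53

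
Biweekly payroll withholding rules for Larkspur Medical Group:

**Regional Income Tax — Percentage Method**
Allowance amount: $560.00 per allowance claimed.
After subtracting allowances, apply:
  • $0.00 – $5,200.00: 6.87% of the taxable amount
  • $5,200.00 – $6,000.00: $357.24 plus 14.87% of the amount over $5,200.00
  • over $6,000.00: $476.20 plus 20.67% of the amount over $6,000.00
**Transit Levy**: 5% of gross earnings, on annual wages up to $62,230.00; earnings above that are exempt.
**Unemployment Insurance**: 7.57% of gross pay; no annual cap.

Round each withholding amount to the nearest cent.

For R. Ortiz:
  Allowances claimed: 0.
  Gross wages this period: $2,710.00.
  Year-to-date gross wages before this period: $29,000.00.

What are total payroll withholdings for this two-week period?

Regional Income Tax: taxable = $2,710.00
  6.87% × $2,710.00 = $186.18
Transit Levy: 5% × $2,710.00 = $135.50
Unemployment Insurance: 7.57% × $2,710.00 = $205.15
Total: $186.18 + $135.50 + $205.15 = $526.83

$526.83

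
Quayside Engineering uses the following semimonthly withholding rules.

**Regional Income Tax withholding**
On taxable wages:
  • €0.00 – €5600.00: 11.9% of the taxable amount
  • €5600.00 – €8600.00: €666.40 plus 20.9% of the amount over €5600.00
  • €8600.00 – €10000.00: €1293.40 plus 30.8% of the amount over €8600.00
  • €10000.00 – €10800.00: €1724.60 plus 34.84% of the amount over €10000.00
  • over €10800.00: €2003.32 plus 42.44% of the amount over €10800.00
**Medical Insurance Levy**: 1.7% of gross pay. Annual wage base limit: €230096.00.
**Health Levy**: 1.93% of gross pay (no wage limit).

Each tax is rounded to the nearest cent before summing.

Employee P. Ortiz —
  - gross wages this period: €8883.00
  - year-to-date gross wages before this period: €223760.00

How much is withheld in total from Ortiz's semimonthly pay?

€1659.71

Regional Income Tax: taxable = €8883.00
  €1293.40 + 30.8% × (€8883.00 − €8600.00) = €1293.40 + 30.8% × €283.00 = €1380.56
Medical Insurance Levy: cap €230096.00 − YTD €223760.00 = €6336.00 subject; 1.7% × €6336.00 = €107.71
Health Levy: 1.93% × €8883.00 = €171.44
Total: €1380.56 + €107.71 + €171.44 = €1659.71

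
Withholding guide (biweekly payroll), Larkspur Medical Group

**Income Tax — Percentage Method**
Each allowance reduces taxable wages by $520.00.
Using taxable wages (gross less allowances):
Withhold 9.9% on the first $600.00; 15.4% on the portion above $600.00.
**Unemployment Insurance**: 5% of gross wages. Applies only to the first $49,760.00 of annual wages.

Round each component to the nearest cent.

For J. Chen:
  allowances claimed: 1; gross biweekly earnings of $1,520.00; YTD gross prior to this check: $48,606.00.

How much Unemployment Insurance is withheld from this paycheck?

$57.70

Unemployment Insurance: cap $49,760.00 − YTD $48,606.00 = $1,154.00 subject; 5% × $1,154.00 = $57.70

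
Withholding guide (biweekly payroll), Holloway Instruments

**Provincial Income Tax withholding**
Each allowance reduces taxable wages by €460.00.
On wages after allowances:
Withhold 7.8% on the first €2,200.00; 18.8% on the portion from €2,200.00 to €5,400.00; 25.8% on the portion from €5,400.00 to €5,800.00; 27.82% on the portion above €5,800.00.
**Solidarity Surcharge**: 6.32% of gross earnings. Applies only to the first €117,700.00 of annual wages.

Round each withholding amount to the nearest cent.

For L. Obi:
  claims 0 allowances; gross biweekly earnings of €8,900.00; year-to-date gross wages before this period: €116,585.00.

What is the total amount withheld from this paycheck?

Provincial Income Tax: taxable = €8,900.00
  €876.40 + 27.82% × (€8,900.00 − €5,800.00) = €876.40 + 27.82% × €3,100.00 = €1,738.82
Solidarity Surcharge: cap €117,700.00 − YTD €116,585.00 = €1,115.00 subject; 6.32% × €1,115.00 = €70.47
Total: €1,738.82 + €70.47 = €1,809.29

€1,809.29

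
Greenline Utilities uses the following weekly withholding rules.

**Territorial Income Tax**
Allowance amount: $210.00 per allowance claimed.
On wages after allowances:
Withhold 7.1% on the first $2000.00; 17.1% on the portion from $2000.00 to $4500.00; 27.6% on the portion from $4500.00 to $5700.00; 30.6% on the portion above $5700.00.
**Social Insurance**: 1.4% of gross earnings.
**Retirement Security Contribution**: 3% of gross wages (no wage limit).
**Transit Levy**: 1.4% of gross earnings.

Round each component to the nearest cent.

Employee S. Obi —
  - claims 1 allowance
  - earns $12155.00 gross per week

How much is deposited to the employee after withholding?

$8638.34

Territorial Income Tax: taxable = $12155.00 − 1×$210.00 = $11945.00
  $900.70 + 30.6% × ($11945.00 − $5700.00) = $900.70 + 30.6% × $6245.00 = $2811.67
Social Insurance: 1.4% × $12155.00 = $170.17
Retirement Security Contribution: 3% × $12155.00 = $364.65
Transit Levy: 1.4% × $12155.00 = $170.17
Total withheld: $2811.67 + $170.17 + $364.65 + $170.17 = $3516.66
Net pay: $12155.00 − $3516.66 = $8638.34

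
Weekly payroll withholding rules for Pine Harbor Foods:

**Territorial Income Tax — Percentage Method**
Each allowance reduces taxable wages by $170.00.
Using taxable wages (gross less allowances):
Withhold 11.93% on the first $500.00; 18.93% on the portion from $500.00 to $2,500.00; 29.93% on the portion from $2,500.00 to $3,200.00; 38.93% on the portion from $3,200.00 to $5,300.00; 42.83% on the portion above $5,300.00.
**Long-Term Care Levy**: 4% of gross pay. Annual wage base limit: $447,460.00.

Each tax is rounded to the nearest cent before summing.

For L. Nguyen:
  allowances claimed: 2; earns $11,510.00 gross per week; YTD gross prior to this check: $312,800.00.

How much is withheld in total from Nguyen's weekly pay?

Territorial Income Tax: taxable = $11,510.00 − 2×$170.00 = $11,170.00
  $1,465.29 + 42.83% × ($11,170.00 − $5,300.00) = $1,465.29 + 42.83% × $5,870.00 = $3,979.41
Long-Term Care Levy: 4% × $11,510.00 = $460.40
Total: $3,979.41 + $460.40 = $4,439.81

$4,439.81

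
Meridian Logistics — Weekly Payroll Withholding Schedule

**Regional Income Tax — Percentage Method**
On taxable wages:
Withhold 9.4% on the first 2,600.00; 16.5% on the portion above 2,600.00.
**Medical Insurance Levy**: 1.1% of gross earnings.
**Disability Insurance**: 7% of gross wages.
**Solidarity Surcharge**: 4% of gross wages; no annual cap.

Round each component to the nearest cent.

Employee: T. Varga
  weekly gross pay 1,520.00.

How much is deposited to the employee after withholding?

1,193.20

Regional Income Tax: taxable = 1,520.00
  9.4% × 1,520.00 = 142.88
Medical Insurance Levy: 1.1% × 1,520.00 = 16.72
Disability Insurance: 7% × 1,520.00 = 106.40
Solidarity Surcharge: 4% × 1,520.00 = 60.80
Total withheld: 142.88 + 16.72 + 106.40 + 60.80 = 326.80
Net pay: 1,520.00 − 326.80 = 1,193.20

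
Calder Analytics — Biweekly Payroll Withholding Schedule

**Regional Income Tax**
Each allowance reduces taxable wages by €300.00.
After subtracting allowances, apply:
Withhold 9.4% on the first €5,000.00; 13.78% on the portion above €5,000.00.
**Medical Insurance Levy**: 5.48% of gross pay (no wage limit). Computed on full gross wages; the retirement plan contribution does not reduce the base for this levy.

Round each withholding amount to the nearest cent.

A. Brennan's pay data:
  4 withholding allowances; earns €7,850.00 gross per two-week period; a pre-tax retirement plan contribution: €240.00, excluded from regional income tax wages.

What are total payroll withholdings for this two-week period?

Regional Income Tax: taxable = €7,850.00 − €240.00 − 4×€300.00 = €6,410.00
  €470.00 + 13.78% × (€6,410.00 − €5,000.00) = €470.00 + 13.78% × €1,410.00 = €664.30
Medical Insurance Levy: 5.48% × €7,850.00 = €430.18
Total: €664.30 + €430.18 = €1,094.48

€1,094.48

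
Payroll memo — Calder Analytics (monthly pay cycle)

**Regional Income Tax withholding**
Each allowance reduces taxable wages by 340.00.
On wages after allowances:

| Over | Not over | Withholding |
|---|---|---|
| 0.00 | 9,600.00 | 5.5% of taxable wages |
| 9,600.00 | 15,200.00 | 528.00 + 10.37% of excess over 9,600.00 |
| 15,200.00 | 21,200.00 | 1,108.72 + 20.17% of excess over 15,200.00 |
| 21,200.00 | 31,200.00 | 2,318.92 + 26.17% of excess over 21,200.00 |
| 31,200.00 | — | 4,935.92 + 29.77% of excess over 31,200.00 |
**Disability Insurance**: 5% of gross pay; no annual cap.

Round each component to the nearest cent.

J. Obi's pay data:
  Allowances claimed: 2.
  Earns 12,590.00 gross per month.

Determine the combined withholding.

Regional Income Tax: taxable = 12,590.00 − 2×340.00 = 11,910.00
  528.00 + 10.37% × (11,910.00 − 9,600.00) = 528.00 + 10.37% × 2,310.00 = 767.55
Disability Insurance: 5% × 12,590.00 = 629.50
Total: 767.55 + 629.50 = 1,397.05

1,397.05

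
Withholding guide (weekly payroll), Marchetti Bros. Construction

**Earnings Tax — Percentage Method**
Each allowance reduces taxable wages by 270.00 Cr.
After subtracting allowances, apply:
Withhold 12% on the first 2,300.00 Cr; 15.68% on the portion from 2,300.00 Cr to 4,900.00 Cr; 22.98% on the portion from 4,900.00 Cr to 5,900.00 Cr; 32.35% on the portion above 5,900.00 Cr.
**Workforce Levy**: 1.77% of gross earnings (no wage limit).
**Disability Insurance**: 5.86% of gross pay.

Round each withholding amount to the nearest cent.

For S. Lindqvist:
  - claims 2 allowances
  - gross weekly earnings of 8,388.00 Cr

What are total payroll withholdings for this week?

Earnings Tax: taxable = 8,388.00 Cr − 2×270.00 Cr = 7,848.00 Cr
  913.48 Cr + 32.35% × (7,848.00 Cr − 5,900.00 Cr) = 913.48 Cr + 32.35% × 1,948.00 Cr = 1,543.66 Cr
Workforce Levy: 1.77% × 8,388.00 Cr = 148.47 Cr
Disability Insurance: 5.86% × 8,388.00 Cr = 491.54 Cr
Total: 1,543.66 Cr + 148.47 Cr + 491.54 Cr = 2,183.67 Cr

2,183.67 Cr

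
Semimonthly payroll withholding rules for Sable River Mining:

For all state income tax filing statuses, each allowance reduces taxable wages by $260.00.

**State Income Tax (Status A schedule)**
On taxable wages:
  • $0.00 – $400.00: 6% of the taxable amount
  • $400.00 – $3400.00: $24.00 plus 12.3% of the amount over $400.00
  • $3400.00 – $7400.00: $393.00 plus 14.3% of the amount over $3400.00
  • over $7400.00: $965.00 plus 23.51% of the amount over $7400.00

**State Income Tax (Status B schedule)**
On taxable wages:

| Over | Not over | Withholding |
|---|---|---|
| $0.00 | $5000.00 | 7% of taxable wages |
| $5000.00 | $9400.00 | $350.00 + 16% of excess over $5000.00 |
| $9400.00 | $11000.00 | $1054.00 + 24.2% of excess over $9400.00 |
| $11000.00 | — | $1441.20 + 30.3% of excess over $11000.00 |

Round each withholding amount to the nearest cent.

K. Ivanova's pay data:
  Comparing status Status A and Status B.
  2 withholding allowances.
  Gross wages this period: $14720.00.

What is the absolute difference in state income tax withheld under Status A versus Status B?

$152.88

State Income Tax (Status A): taxable = $14720.00 − 2×$260.00 = $14200.00
  $965.00 + 23.51% × ($14200.00 − $7400.00) = $965.00 + 23.51% × $6800.00 = $2563.68
State Income Tax (Status B): taxable = $14720.00 − 2×$260.00 = $14200.00
  $1441.20 + 30.3% × ($14200.00 − $11000.00) = $1441.20 + 30.3% × $3200.00 = $2410.80
Difference: |$2563.68 − $2410.80| = $152.88 (higher under Status A)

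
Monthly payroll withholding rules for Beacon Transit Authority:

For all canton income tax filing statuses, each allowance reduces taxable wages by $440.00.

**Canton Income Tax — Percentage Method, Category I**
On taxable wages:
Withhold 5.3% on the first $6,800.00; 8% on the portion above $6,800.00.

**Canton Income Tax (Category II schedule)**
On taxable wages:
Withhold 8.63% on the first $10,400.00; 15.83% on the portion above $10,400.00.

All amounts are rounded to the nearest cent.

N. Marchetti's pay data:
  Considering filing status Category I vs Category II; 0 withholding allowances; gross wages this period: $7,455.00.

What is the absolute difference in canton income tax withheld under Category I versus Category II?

Canton Income Tax (Category I): taxable = $7,455.00
  $360.40 + 8% × ($7,455.00 − $6,800.00) = $360.40 + 8% × $655.00 = $412.80
Canton Income Tax (Category II): taxable = $7,455.00
  8.63% × $7,455.00 = $643.37
Difference: |$412.80 − $643.37| = $230.57 (higher under Category II)

$230.57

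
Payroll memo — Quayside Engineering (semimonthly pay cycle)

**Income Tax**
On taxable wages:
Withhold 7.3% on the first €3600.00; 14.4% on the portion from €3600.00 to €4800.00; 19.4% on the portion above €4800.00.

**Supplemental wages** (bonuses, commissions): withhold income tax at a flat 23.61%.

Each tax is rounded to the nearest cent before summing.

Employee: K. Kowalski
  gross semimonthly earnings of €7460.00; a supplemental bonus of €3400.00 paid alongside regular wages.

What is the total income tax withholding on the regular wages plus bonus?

Income Tax: taxable = €7460.00
  €435.60 + 19.4% × (€7460.00 − €4800.00) = €435.60 + 19.4% × €2660.00 = €951.64
Supplemental (23.61% flat on bonus): 23.61% × €3400.00 = €802.74
Total income tax: €951.64 + €802.74 = €1754.38

€1754.38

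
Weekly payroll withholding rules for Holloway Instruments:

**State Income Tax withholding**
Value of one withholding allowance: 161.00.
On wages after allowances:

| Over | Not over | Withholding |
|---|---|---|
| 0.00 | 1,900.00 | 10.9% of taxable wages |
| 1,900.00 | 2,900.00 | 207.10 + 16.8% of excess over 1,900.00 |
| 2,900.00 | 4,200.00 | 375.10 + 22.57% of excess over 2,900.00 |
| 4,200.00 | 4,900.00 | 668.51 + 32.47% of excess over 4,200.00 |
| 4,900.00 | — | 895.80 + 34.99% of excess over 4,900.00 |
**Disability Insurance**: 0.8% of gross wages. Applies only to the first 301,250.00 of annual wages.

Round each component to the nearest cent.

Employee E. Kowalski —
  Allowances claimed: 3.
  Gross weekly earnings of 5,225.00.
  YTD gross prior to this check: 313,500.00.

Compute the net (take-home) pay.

State Income Tax: taxable = 5,225.00 − 3×161.00 = 4,742.00
  668.51 + 32.47% × (4,742.00 − 4,200.00) = 668.51 + 32.47% × 542.00 = 844.50
Disability Insurance: YTD 313,500.00 ≥ cap 301,250.00 → 0.00
Total withheld: 844.50 + 0.00 = 844.50
Net pay: 5,225.00 − 844.50 = 4,380.50

4,380.50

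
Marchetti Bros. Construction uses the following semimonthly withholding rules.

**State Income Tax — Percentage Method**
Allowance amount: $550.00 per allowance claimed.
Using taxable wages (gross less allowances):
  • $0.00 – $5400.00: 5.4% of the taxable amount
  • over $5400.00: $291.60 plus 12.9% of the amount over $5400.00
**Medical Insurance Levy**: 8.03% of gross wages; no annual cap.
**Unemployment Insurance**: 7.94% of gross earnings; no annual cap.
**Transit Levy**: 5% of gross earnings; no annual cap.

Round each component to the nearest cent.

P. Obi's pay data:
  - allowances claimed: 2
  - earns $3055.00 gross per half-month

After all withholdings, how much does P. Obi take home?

State Income Tax: taxable = $3055.00 − 2×$550.00 = $1955.00
  5.4% × $1955.00 = $105.57
Medical Insurance Levy: 8.03% × $3055.00 = $245.32
Unemployment Insurance: 7.94% × $3055.00 = $242.57
Transit Levy: 5% × $3055.00 = $152.75
Total withheld: $105.57 + $245.32 + $242.57 + $152.75 = $746.21
Net pay: $3055.00 − $746.21 = $2308.79

$2308.79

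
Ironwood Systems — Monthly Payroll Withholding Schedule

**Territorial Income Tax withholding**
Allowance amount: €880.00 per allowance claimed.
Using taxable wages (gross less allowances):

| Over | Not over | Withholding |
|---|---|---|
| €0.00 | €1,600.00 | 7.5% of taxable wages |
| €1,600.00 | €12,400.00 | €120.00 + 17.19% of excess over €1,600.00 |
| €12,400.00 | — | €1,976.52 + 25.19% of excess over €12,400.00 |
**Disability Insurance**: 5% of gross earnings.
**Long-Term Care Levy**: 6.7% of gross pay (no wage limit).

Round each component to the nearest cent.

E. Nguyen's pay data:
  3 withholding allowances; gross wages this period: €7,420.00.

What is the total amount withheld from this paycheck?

€1,534.78

Territorial Income Tax: taxable = €7,420.00 − 3×€880.00 = €4,780.00
  €120.00 + 17.19% × (€4,780.00 − €1,600.00) = €120.00 + 17.19% × €3,180.00 = €666.64
Disability Insurance: 5% × €7,420.00 = €371.00
Long-Term Care Levy: 6.7% × €7,420.00 = €497.14
Total: €666.64 + €371.00 + €497.14 = €1,534.78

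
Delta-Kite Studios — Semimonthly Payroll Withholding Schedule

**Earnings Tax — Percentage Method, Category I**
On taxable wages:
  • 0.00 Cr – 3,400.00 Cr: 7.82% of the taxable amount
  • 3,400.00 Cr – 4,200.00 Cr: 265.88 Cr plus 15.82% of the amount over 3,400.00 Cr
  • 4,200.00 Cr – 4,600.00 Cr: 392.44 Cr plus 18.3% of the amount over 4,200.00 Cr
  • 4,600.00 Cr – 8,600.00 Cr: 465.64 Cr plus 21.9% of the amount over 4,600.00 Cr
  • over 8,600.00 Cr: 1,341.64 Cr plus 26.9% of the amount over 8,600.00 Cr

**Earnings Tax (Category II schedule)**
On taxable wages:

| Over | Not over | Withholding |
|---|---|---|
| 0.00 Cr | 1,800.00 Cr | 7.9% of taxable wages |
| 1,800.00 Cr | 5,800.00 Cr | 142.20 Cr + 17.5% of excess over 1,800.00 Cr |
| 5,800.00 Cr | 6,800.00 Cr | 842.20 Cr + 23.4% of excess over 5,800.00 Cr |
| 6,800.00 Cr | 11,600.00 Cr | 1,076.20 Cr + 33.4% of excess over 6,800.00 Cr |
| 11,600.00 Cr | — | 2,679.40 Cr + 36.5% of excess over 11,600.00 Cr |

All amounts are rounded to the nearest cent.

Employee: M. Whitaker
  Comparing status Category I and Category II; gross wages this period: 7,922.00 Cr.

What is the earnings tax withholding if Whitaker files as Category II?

1,450.95 Cr

Earnings Tax (Category II): taxable = 7,922.00 Cr
  1,076.20 Cr + 33.4% × (7,922.00 Cr − 6,800.00 Cr) = 1,076.20 Cr + 33.4% × 1,122.00 Cr = 1,450.95 Cr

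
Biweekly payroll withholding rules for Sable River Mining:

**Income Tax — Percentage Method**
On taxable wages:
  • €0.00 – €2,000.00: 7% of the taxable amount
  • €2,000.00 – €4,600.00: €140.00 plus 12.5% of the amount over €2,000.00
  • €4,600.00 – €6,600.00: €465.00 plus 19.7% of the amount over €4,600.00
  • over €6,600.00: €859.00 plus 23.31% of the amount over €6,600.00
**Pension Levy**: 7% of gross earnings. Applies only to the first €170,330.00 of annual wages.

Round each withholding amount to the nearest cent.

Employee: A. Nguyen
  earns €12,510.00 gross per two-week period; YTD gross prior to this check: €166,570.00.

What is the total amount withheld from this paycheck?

Income Tax: taxable = €12,510.00
  €859.00 + 23.31% × (€12,510.00 − €6,600.00) = €859.00 + 23.31% × €5,910.00 = €2,236.62
Pension Levy: cap €170,330.00 − YTD €166,570.00 = €3,760.00 subject; 7% × €3,760.00 = €263.20
Total: €2,236.62 + €263.20 = €2,499.82

€2,499.82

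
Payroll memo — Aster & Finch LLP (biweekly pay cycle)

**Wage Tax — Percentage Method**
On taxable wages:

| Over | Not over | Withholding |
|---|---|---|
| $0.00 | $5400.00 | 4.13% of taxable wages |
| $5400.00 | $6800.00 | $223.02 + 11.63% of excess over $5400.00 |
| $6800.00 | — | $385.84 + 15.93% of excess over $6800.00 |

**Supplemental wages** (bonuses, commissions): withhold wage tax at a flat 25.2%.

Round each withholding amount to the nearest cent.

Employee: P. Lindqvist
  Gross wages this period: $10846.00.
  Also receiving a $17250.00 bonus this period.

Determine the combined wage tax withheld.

Wage Tax: taxable = $10846.00
  $385.84 + 15.93% × ($10846.00 − $6800.00) = $385.84 + 15.93% × $4046.00 = $1030.37
Supplemental (25.2% flat on bonus): 25.2% × $17250.00 = $4347.00
Total wage tax: $1030.37 + $4347.00 = $5377.37

$5377.37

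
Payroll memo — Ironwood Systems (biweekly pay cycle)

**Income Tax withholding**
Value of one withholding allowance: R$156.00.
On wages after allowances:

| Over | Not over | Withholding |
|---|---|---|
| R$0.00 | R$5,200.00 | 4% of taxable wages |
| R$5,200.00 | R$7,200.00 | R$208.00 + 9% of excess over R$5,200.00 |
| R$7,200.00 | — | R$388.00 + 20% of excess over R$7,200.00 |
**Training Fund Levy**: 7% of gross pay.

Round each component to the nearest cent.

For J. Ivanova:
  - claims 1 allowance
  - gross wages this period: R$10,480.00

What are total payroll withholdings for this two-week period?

Income Tax: taxable = R$10,480.00 − 1×R$156.00 = R$10,324.00
  R$388.00 + 20% × (R$10,324.00 − R$7,200.00) = R$388.00 + 20% × R$3,124.00 = R$1,012.80
Training Fund Levy: 7% × R$10,480.00 = R$733.60
Total: R$1,012.80 + R$733.60 = R$1,746.40

R$1,746.40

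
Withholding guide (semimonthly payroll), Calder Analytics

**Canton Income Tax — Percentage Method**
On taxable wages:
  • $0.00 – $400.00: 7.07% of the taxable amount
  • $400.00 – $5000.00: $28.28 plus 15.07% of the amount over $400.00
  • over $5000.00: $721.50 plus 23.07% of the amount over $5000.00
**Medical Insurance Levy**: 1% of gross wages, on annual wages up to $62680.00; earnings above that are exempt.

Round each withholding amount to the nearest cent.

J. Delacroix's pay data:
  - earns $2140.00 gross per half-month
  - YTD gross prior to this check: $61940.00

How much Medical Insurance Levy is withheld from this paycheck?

$7.40

Medical Insurance Levy: cap $62680.00 − YTD $61940.00 = $740.00 subject; 1% × $740.00 = $7.40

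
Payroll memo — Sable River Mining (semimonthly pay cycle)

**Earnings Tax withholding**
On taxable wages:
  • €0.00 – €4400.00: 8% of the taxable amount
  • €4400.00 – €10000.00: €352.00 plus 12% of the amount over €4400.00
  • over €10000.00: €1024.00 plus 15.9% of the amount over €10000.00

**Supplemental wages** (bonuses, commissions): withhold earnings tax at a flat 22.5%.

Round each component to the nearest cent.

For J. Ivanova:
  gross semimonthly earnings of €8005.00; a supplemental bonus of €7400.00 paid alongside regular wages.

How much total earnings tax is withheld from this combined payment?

Earnings Tax: taxable = €8005.00
  €352.00 + 12% × (€8005.00 − €4400.00) = €352.00 + 12% × €3605.00 = €784.60
Supplemental (22.5% flat on bonus): 22.5% × €7400.00 = €1665.00
Total earnings tax: €784.60 + €1665.00 = €2449.60

€2449.60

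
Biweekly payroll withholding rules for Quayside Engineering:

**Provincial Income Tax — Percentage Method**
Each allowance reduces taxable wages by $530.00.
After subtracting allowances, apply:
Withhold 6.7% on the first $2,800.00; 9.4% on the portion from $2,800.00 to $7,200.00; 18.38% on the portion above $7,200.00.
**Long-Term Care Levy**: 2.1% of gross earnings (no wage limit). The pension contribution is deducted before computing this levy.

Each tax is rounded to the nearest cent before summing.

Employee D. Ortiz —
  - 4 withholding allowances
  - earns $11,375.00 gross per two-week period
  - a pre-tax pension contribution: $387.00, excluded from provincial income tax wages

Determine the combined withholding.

$1,138.53

Provincial Income Tax: taxable = $11,375.00 − $387.00 − 4×$530.00 = $8,868.00
  $601.20 + 18.38% × ($8,868.00 − $7,200.00) = $601.20 + 18.38% × $1,668.00 = $907.78
Long-Term Care Levy: 2.1% × $10,988.00 = $230.75
Total: $907.78 + $230.75 = $1,138.53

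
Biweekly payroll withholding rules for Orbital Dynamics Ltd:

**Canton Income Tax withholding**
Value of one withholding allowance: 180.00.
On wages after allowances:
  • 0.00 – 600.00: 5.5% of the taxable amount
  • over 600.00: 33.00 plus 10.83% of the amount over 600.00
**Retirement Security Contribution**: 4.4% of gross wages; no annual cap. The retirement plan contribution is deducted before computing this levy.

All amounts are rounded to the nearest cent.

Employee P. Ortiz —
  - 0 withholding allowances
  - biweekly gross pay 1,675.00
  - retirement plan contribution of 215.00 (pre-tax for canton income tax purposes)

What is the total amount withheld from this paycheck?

190.38

Canton Income Tax: taxable = 1,675.00 − 215.00 = 1,460.00
  33.00 + 10.83% × (1,460.00 − 600.00) = 33.00 + 10.83% × 860.00 = 126.14
Retirement Security Contribution: 4.4% × 1,460.00 = 64.24
Total: 126.14 + 64.24 = 190.38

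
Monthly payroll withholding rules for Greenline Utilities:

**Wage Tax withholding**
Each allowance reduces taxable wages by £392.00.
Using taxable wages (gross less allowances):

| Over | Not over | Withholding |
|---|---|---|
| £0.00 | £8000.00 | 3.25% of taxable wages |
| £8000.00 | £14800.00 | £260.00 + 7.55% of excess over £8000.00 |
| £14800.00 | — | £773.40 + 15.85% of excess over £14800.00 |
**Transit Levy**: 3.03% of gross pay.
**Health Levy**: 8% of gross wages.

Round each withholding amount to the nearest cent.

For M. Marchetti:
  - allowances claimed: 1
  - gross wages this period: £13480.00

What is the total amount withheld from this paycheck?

Wage Tax: taxable = £13480.00 − 1×£392.00 = £13088.00
  £260.00 + 7.55% × (£13088.00 − £8000.00) = £260.00 + 7.55% × £5088.00 = £644.14
Transit Levy: 3.03% × £13480.00 = £408.44
Health Levy: 8% × £13480.00 = £1078.40
Total: £644.14 + £408.44 + £1078.40 = £2130.98

£2130.98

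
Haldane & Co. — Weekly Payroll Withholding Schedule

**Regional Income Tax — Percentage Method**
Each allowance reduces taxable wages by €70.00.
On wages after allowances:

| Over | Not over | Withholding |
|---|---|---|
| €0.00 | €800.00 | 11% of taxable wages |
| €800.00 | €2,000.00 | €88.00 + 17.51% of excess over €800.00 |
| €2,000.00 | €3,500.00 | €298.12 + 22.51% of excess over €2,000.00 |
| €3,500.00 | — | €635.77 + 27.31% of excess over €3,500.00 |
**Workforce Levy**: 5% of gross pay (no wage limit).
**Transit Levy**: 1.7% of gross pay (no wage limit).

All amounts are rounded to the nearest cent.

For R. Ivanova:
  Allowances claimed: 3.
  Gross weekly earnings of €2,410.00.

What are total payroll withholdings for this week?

Regional Income Tax: taxable = €2,410.00 − 3×€70.00 = €2,200.00
  €298.12 + 22.51% × (€2,200.00 − €2,000.00) = €298.12 + 22.51% × €200.00 = €343.14
Workforce Levy: 5% × €2,410.00 = €120.50
Transit Levy: 1.7% × €2,410.00 = €40.97
Total: €343.14 + €120.50 + €40.97 = €504.61

€504.61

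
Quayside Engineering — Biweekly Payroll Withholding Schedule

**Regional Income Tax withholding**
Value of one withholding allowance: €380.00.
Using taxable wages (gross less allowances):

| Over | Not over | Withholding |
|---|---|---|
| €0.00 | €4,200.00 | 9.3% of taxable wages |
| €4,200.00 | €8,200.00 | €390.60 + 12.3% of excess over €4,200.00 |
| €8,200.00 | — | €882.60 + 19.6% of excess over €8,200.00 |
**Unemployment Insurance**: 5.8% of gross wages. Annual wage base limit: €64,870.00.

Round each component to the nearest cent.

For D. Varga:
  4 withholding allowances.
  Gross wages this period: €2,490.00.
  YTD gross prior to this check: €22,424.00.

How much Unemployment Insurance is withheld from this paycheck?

€144.42

Unemployment Insurance: 5.8% × €2,490.00 = €144.42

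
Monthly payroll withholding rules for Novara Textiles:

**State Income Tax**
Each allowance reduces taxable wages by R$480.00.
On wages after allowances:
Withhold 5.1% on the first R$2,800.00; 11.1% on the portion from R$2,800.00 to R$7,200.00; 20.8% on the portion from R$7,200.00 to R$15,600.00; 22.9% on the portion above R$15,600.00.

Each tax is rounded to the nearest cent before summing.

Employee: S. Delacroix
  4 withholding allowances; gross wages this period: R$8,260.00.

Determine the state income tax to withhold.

State Income Tax: taxable = R$8,260.00 − 4×R$480.00 = R$6,340.00
  R$142.80 + 11.1% × (R$6,340.00 − R$2,800.00) = R$142.80 + 11.1% × R$3,540.00 = R$535.74

R$535.74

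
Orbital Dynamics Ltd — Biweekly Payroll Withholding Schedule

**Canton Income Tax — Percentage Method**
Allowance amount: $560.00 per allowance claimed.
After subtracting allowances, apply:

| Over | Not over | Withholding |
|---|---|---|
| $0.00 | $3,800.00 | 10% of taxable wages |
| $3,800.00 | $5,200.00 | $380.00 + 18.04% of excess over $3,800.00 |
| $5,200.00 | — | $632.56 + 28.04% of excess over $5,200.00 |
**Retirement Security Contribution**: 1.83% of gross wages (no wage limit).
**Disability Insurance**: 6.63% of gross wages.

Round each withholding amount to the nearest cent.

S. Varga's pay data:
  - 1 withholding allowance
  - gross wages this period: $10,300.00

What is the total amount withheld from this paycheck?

$2,776.96

Canton Income Tax: taxable = $10,300.00 − 1×$560.00 = $9,740.00
  $632.56 + 28.04% × ($9,740.00 − $5,200.00) = $632.56 + 28.04% × $4,540.00 = $1,905.58
Retirement Security Contribution: 1.83% × $10,300.00 = $188.49
Disability Insurance: 6.63% × $10,300.00 = $682.89
Total: $1,905.58 + $188.49 + $682.89 = $2,776.96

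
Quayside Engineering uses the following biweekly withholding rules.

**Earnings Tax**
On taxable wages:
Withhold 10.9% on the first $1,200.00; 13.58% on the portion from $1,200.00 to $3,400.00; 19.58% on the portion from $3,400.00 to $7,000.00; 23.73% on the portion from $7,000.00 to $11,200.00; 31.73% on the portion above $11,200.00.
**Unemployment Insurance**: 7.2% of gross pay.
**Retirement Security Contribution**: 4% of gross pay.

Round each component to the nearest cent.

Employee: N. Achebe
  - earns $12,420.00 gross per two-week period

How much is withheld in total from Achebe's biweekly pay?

Earnings Tax: taxable = $12,420.00
  $2,131.10 + 31.73% × ($12,420.00 − $11,200.00) = $2,131.10 + 31.73% × $1,220.00 = $2,518.21
Unemployment Insurance: 7.2% × $12,420.00 = $894.24
Retirement Security Contribution: 4% × $12,420.00 = $496.80
Total: $2,518.21 + $894.24 + $496.80 = $3,909.25

$3,909.25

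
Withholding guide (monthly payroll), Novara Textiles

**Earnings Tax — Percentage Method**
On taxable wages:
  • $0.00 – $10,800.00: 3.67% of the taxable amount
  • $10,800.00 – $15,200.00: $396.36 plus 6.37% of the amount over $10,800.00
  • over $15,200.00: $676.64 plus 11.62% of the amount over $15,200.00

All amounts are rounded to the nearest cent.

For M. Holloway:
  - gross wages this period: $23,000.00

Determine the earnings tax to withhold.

Earnings Tax: taxable = $23,000.00
  $676.64 + 11.62% × ($23,000.00 − $15,200.00) = $676.64 + 11.62% × $7,800.00 = $1,583.00

$1,583.00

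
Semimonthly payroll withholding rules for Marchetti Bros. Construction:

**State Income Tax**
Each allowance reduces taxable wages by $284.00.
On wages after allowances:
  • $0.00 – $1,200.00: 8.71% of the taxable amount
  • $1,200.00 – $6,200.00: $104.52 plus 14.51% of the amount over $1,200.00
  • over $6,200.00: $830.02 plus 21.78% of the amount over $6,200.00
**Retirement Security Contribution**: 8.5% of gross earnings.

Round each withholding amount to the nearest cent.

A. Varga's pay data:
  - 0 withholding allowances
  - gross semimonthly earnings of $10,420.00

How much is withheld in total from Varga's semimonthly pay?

State Income Tax: taxable = $10,420.00
  $830.02 + 21.78% × ($10,420.00 − $6,200.00) = $830.02 + 21.78% × $4,220.00 = $1,749.14
Retirement Security Contribution: 8.5% × $10,420.00 = $885.70
Total: $1,749.14 + $885.70 = $2,634.84

$2,634.84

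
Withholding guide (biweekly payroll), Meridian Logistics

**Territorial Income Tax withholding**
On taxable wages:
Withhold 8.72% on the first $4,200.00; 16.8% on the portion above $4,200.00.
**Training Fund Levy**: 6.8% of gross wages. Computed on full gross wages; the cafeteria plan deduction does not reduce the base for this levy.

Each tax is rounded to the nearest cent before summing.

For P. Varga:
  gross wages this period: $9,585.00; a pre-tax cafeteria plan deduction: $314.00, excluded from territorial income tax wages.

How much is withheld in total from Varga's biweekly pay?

$1,869.95

Territorial Income Tax: taxable = $9,585.00 − $314.00 = $9,271.00
  $366.24 + 16.8% × ($9,271.00 − $4,200.00) = $366.24 + 16.8% × $5,071.00 = $1,218.17
Training Fund Levy: 6.8% × $9,585.00 = $651.78
Total: $1,218.17 + $651.78 = $1,869.95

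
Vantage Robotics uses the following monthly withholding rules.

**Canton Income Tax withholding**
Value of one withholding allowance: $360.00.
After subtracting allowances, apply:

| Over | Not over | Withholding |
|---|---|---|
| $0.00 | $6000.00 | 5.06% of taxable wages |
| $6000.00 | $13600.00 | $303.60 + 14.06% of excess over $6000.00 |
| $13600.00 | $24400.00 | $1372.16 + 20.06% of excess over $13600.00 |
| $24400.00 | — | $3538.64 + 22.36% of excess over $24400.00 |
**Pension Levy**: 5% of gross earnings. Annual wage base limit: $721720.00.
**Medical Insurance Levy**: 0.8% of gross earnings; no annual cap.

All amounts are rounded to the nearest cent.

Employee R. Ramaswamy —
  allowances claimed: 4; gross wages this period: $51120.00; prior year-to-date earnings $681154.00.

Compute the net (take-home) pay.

$39491.49

Canton Income Tax: taxable = $51120.00 − 4×$360.00 = $49680.00
  $3538.64 + 22.36% × ($49680.00 − $24400.00) = $3538.64 + 22.36% × $25280.00 = $9191.25
Pension Levy: cap $721720.00 − YTD $681154.00 = $40566.00 subject; 5% × $40566.00 = $2028.30
Medical Insurance Levy: 0.8% × $51120.00 = $408.96
Total withheld: $9191.25 + $2028.30 + $408.96 = $11628.51
Net pay: $51120.00 − $11628.51 = $39491.49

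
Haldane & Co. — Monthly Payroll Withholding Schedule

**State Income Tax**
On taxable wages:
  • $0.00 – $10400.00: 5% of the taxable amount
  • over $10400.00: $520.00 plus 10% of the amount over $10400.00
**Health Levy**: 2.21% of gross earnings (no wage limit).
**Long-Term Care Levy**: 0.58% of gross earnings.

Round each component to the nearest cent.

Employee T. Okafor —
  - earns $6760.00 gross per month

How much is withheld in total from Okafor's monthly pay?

State Income Tax: taxable = $6760.00
  5% × $6760.00 = $338.00
Health Levy: 2.21% × $6760.00 = $149.40
Long-Term Care Levy: 0.58% × $6760.00 = $39.21
Total: $338.00 + $149.40 + $39.21 = $526.61

$526.61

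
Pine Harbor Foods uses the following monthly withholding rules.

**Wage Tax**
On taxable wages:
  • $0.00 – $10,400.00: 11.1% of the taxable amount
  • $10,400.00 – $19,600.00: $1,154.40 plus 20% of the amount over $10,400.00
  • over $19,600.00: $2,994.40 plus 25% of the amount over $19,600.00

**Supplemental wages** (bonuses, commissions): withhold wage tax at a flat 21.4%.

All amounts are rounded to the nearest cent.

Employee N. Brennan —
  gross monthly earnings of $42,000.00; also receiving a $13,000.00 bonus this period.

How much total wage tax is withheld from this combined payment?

Wage Tax: taxable = $42,000.00
  $2,994.40 + 25% × ($42,000.00 − $19,600.00) = $2,994.40 + 25% × $22,400.00 = $8,594.40
Supplemental (21.4% flat on bonus): 21.4% × $13,000.00 = $2,782.00
Total wage tax: $8,594.40 + $2,782.00 = $11,376.40

$11,376.40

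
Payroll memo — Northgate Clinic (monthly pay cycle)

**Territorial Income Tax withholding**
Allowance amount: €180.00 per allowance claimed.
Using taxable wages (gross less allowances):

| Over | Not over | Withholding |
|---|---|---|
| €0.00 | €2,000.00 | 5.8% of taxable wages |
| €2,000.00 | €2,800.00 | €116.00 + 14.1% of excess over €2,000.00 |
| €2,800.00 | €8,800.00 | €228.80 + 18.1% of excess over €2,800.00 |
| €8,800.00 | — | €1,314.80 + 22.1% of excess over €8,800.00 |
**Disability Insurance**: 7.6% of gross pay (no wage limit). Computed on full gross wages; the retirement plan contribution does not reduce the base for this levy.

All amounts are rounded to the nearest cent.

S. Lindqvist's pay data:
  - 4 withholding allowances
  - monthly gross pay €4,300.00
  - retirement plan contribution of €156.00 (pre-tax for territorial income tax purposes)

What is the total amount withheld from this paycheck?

Territorial Income Tax: taxable = €4,300.00 − €156.00 − 4×€180.00 = €3,424.00
  €228.80 + 18.1% × (€3,424.00 − €2,800.00) = €228.80 + 18.1% × €624.00 = €341.74
Disability Insurance: 7.6% × €4,300.00 = €326.80
Total: €341.74 + €326.80 = €668.54

€668.54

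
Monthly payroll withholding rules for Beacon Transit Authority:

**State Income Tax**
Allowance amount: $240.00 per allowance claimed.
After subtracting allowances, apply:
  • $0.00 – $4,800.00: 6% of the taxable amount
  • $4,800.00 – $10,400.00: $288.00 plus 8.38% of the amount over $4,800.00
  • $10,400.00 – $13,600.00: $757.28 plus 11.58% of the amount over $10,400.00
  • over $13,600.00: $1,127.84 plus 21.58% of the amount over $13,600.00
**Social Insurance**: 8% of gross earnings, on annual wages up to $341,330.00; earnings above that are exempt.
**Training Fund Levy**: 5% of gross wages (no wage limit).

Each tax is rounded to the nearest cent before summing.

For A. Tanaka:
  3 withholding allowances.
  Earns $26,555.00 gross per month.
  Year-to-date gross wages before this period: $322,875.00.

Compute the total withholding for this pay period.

$6,572.30

State Income Tax: taxable = $26,555.00 − 3×$240.00 = $25,835.00
  $1,127.84 + 21.58% × ($25,835.00 − $13,600.00) = $1,127.84 + 21.58% × $12,235.00 = $3,768.15
Social Insurance: cap $341,330.00 − YTD $322,875.00 = $18,455.00 subject; 8% × $18,455.00 = $1,476.40
Training Fund Levy: 5% × $26,555.00 = $1,327.75
Total: $3,768.15 + $1,476.40 + $1,327.75 = $6,572.30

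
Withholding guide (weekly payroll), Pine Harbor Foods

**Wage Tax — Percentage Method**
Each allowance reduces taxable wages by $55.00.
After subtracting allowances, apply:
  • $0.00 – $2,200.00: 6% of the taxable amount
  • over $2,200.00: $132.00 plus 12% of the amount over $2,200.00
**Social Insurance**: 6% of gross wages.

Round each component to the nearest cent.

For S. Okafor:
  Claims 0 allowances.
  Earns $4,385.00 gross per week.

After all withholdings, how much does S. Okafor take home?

$3,727.70

Wage Tax: taxable = $4,385.00
  $132.00 + 12% × ($4,385.00 − $2,200.00) = $132.00 + 12% × $2,185.00 = $394.20
Social Insurance: 6% × $4,385.00 = $263.10
Total withheld: $394.20 + $263.10 = $657.30
Net pay: $4,385.00 − $657.30 = $3,727.70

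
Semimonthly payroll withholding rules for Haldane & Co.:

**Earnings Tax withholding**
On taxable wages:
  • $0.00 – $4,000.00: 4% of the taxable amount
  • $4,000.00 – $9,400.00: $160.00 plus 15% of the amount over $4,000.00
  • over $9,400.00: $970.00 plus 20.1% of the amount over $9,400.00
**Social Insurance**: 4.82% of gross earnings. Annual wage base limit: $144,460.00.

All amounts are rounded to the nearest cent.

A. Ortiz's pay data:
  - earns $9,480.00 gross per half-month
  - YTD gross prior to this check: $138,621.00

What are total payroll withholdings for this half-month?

$1,267.52

Earnings Tax: taxable = $9,480.00
  $970.00 + 20.1% × ($9,480.00 − $9,400.00) = $970.00 + 20.1% × $80.00 = $986.08
Social Insurance: cap $144,460.00 − YTD $138,621.00 = $5,839.00 subject; 4.82% × $5,839.00 = $281.44
Total: $986.08 + $281.44 = $1,267.52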